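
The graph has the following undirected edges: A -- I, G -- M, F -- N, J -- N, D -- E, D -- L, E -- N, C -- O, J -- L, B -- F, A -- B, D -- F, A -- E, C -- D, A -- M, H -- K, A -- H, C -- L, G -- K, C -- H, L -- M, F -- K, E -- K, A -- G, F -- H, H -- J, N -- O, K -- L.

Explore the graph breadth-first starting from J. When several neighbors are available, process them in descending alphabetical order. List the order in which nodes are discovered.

Visit J; enqueue N, L, H → queue [N, L, H]
Visit N; enqueue O, F, E → queue [L, H, O, F, E]
Visit L; enqueue M, K, D, C → queue [H, O, F, E, M, K, D, C]
Visit H; enqueue A → queue [O, F, E, M, K, D, C, A]
Visit O → queue [F, E, M, K, D, C, A]
Visit F; enqueue B → queue [E, M, K, D, C, A, B]
Visit E → queue [M, K, D, C, A, B]
Visit M; enqueue G → queue [K, D, C, A, B, G]
Visit K → queue [D, C, A, B, G]
Visit D → queue [C, A, B, G]
Visit C → queue [A, B, G]
Visit A; enqueue I → queue [B, G, I]
Visit B → queue [G, I]
Visit G → queue [I]
Visit I → queue []

J, N, L, H, O, F, E, M, K, D, C, A, B, G, I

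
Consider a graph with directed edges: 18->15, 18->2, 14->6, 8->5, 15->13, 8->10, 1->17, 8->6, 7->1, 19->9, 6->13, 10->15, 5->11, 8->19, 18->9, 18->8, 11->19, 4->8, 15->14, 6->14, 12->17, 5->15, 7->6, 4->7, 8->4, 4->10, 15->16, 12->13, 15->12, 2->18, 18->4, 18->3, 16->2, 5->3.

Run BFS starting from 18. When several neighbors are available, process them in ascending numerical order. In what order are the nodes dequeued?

Visit 18; enqueue 2, 3, 4, 8, 9, 15 → queue [2, 3, 4, 8, 9, 15]
Visit 2 → queue [3, 4, 8, 9, 15]
Visit 3 → queue [4, 8, 9, 15]
Visit 4; enqueue 7, 10 → queue [8, 9, 15, 7, 10]
Visit 8; enqueue 5, 6, 19 → queue [9, 15, 7, 10, 5, 6, 19]
Visit 9 → queue [15, 7, 10, 5, 6, 19]
Visit 15; enqueue 12, 13, 14, 16 → queue [7, 10, 5, 6, 19, 12, 13, 14, 16]
Visit 7; enqueue 1 → queue [10, 5, 6, 19, 12, 13, 14, 16, 1]
Visit 10 → queue [5, 6, 19, 12, 13, 14, 16, 1]
Visit 5; enqueue 11 → queue [6, 19, 12, 13, 14, 16, 1, 11]
Visit 6 → queue [19, 12, 13, 14, 16, 1, 11]
Visit 19 → queue [12, 13, 14, 16, 1, 11]
Visit 12; enqueue 17 → queue [13, 14, 16, 1, 11, 17]
Visit 13 → queue [14, 16, 1, 11, 17]
Visit 14 → queue [16, 1, 11, 17]
Visit 16 → queue [1, 11, 17]
Visit 1 → queue [11, 17]
Visit 11 → queue [17]
Visit 17 → queue []

18, 2, 3, 4, 8, 9, 15, 7, 10, 5, 6, 19, 12, 13, 14, 16, 1, 11, 17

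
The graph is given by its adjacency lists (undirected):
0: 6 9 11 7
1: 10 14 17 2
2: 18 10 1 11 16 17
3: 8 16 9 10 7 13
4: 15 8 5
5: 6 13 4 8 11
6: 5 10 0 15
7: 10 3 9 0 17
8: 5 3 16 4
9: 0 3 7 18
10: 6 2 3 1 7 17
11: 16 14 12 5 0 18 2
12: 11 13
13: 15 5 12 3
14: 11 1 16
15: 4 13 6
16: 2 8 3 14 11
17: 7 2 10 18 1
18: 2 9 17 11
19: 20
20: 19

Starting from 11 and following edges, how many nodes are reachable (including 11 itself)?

BFS from 11 visits: 11, 18, 16, 14, 12, 5, 2, 0, 17, 9, 8, 3, 1, 13, 6, 4, 10, 7, 15
Reachable nodes: 19 of 21 total.

19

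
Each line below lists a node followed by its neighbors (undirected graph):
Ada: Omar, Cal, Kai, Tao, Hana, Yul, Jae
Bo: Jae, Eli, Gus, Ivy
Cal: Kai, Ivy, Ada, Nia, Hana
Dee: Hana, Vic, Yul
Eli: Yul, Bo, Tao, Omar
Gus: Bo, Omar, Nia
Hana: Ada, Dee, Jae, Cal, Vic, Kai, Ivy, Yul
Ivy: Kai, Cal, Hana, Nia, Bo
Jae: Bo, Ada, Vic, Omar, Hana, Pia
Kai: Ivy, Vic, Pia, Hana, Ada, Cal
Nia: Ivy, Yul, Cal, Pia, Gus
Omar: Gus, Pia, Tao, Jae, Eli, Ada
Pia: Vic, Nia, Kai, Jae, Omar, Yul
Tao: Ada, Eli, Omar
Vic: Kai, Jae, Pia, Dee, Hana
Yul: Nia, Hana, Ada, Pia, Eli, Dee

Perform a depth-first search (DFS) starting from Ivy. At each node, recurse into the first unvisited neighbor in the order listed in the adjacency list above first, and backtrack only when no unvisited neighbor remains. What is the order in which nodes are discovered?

Visit Ivy
Ivy → Kai
Kai → Vic
Vic → Jae
Jae → Bo
Bo → Eli
Eli → Yul
Yul → Nia
Nia → Cal
Cal → Ada
Ada → Omar
Omar → Gus
Omar → Pia
Omar → Tao
Ada → Hana
Hana → Dee

Ivy, Kai, Vic, Jae, Bo, Eli, Yul, Nia, Cal, Ada, Omar, Gus, Pia, Tao, Hana, Dee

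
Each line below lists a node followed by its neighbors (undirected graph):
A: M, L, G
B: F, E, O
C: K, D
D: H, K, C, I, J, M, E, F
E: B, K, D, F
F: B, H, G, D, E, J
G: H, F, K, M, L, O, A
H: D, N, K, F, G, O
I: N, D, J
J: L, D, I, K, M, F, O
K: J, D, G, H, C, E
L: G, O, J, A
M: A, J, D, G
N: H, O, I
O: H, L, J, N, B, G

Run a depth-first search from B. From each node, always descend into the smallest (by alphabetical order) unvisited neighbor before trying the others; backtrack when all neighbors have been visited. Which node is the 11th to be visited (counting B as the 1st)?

H

Visit B
B → E
E → D
D → C
C → K
K → G
G → A
A → L
L → J
J → F
F → H
H → N
N → I
N → O
J → M

Visit order: B, E, D, C, K, G, A, L, J, F, H, N, I, O, M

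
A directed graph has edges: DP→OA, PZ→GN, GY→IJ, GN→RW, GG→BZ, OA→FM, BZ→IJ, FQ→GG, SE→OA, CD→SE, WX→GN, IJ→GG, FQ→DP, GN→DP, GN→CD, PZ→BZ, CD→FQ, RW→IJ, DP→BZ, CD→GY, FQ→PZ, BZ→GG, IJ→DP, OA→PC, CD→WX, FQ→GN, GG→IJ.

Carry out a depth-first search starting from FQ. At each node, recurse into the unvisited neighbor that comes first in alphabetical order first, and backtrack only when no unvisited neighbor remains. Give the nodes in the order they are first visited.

Visit FQ
FQ → DP
DP → BZ
BZ → GG
GG → IJ
DP → OA
OA → FM
OA → PC
FQ → GN
GN → CD
CD → GY
CD → SE
CD → WX
GN → RW
FQ → PZ

FQ DP BZ GG IJ OA FM PC GN CD GY SE WX RW PZ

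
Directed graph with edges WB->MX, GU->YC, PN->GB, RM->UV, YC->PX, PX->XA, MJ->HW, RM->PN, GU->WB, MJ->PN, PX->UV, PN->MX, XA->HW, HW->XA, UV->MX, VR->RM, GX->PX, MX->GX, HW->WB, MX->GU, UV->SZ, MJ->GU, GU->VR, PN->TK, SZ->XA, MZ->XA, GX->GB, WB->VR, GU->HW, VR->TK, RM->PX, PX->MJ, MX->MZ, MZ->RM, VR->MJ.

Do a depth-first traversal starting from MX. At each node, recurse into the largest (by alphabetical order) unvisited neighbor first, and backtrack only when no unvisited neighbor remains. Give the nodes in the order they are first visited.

Visit MX
MX → MZ
MZ → XA
XA → HW
HW → WB
WB → VR
VR → TK
VR → RM
RM → UV
UV → SZ
RM → PX
PX → MJ
MJ → PN
PN → GB
MJ → GU
GU → YC
MX → GX

MX, MZ, XA, HW, WB, VR, TK, RM, UV, SZ, PX, MJ, PN, GB, GU, YC, GX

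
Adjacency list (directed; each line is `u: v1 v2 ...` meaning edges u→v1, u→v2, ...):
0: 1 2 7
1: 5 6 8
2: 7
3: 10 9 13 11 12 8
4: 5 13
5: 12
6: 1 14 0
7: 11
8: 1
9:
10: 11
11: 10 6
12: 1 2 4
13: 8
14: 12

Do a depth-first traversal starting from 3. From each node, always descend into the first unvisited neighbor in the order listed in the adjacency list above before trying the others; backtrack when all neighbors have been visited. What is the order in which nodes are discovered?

Visit 3
3 → 10
10 → 11
11 → 6
6 → 1
1 → 5
5 → 12
12 → 2
2 → 7
12 → 4
4 → 13
13 → 8
6 → 14
6 → 0
3 → 9

3 -> 10 -> 11 -> 6 -> 1 -> 5 -> 12 -> 2 -> 7 -> 4 -> 13 -> 8 -> 14 -> 0 -> 9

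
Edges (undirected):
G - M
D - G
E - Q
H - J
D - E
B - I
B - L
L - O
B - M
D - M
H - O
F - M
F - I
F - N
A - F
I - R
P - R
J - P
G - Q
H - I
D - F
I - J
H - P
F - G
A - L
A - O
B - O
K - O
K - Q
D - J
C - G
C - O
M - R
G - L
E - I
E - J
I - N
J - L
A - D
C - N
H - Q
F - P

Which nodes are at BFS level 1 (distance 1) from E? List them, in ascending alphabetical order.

D, I, J, Q

Level 0: E
Level 1: D, I, J, Q
Level 2: A, B, F, G, H, K, L, M, N, P, R
Level 3: C, O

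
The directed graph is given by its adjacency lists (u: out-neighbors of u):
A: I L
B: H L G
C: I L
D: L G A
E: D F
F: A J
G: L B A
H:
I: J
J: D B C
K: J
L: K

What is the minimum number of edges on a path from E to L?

2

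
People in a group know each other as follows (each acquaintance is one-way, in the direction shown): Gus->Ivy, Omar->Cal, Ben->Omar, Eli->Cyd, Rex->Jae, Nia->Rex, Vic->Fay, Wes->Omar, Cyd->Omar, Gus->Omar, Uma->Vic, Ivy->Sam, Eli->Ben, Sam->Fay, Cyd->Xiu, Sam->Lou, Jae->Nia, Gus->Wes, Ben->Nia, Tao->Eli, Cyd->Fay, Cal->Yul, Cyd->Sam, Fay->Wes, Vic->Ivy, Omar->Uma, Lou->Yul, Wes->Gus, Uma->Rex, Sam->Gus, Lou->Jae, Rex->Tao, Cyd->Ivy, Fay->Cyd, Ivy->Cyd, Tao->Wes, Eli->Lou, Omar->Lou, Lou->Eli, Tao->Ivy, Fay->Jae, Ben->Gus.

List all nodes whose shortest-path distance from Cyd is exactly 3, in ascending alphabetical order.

Eli, Nia, Rex, Vic, Yul

Level 0: Cyd
Level 1: Fay, Ivy, Omar, Sam, Xiu
Level 2: Cal, Gus, Jae, Lou, Uma, Wes
Level 3: Eli, Nia, Rex, Vic, Yul
Level 4: Ben, Tao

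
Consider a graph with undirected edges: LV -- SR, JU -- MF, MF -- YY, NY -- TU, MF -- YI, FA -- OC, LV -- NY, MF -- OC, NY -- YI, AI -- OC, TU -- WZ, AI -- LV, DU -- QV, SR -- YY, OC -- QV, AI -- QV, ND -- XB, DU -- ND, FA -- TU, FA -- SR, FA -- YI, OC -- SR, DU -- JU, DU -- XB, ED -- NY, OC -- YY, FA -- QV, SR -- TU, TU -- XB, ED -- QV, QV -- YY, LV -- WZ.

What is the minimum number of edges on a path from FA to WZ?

Level 0: FA
Level 1: OC, QV, SR, TU, YI
Level 2: AI, DU, ED, LV, MF, NY, WZ, XB, YY
Level 3: JU, ND
WZ first appears at level 2.

2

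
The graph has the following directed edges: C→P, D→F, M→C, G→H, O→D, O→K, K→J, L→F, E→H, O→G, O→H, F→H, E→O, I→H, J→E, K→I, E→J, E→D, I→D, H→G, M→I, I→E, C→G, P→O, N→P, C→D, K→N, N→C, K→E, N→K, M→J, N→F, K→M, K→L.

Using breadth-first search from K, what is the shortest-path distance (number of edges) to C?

2

Level 0: K
Level 1: E, I, J, L, M, N
Level 2: C, D, F, H, O, P
Level 3: G
C first appears at level 2.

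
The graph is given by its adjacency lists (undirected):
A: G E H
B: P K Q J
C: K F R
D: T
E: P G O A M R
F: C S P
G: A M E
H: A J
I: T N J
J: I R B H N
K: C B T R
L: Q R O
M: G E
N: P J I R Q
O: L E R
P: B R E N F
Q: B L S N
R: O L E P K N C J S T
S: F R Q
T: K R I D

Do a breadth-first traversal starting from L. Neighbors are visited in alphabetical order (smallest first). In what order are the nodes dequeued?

Visit L; enqueue O, Q, R → queue [O, Q, R]
Visit O; enqueue E → queue [Q, R, E]
Visit Q; enqueue B, N, S → queue [R, E, B, N, S]
Visit R; enqueue C, J, K, P, T → queue [E, B, N, S, C, J, K, P, T]
Visit E; enqueue A, G, M → queue [B, N, S, C, J, K, P, T, A, G, M]
Visit B → queue [N, S, C, J, K, P, T, A, G, M]
Visit N; enqueue I → queue [S, C, J, K, P, T, A, G, M, I]
Visit S; enqueue F → queue [C, J, K, P, T, A, G, M, I, F]
Visit C → queue [J, K, P, T, A, G, M, I, F]
Visit J; enqueue H → queue [K, P, T, A, G, M, I, F, H]
Visit K → queue [P, T, A, G, M, I, F, H]
Visit P → queue [T, A, G, M, I, F, H]
Visit T; enqueue D → queue [A, G, M, I, F, H, D]
Visit A → queue [G, M, I, F, H, D]
Visit G → queue [M, I, F, H, D]
Visit M → queue [I, F, H, D]
Visit I → queue [F, H, D]
Visit F → queue [H, D]
Visit H → queue [D]
Visit D → queue []

L → O → Q → R → E → B → N → S → C → J → K → P → T → A → G → M → I → F → H → D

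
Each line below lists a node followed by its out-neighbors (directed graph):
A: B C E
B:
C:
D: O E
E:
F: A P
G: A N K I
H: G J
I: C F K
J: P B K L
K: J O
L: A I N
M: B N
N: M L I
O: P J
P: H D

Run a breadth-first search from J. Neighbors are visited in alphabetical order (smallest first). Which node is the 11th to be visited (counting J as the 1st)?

Visit J; enqueue B, K, L, P → queue [B, K, L, P]
Visit B → queue [K, L, P]
Visit K; enqueue O → queue [L, P, O]
Visit L; enqueue A, I, N → queue [P, O, A, I, N]
Visit P; enqueue D, H → queue [O, A, I, N, D, H]
Visit O → queue [A, I, N, D, H]
Visit A; enqueue C, E → queue [I, N, D, H, C, E]
Visit I; enqueue F → queue [N, D, H, C, E, F]
Visit N; enqueue M → queue [D, H, C, E, F, M]
Visit D → queue [H, C, E, F, M]
Visit H; enqueue G → queue [C, E, F, M, G]
Visit C → queue [E, F, M, G]
Visit E → queue [F, M, G]
Visit F → queue [M, G]
Visit M → queue [G]
Visit G → queue []

Visit order: J, B, K, L, P, O, A, I, N, D, H, C, E, F, M, G

H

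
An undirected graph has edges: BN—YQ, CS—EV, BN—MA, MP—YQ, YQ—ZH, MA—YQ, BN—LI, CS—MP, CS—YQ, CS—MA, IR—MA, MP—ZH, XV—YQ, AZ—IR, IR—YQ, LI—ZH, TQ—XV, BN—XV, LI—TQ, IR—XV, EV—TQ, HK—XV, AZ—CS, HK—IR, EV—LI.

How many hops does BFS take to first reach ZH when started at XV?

Level 0: XV
Level 1: BN, HK, IR, TQ, YQ
Level 2: AZ, CS, EV, LI, MA, MP, ZH
ZH first appears at level 2.

2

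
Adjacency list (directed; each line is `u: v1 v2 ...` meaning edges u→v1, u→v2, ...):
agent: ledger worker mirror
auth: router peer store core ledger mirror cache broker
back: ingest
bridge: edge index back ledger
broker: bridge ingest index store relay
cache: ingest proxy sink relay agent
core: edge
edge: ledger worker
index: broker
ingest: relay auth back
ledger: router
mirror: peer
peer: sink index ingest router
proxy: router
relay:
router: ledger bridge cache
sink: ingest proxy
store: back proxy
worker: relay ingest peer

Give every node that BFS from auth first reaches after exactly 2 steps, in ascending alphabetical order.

Level 0: auth
Level 1: broker, cache, core, ledger, mirror, peer, router, store
Level 2: agent, back, bridge, edge, index, ingest, proxy, relay, sink
Level 3: worker

agent, back, bridge, edge, index, ingest, proxy, relay, sink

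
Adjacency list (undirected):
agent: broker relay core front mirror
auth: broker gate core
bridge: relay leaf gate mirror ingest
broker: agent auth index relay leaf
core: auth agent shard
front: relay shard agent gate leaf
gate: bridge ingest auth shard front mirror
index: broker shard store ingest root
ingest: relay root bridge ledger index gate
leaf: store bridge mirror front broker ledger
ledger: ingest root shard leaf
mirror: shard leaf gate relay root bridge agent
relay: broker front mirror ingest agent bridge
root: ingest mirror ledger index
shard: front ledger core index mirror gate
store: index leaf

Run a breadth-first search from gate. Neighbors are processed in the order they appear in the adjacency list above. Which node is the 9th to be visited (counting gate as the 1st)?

leaf

Visit gate; enqueue bridge, ingest, auth, shard, front, mirror → queue [bridge, ingest, auth, shard, front, mirror]
Visit bridge; enqueue relay, leaf → queue [ingest, auth, shard, front, mirror, relay, leaf]
Visit ingest; enqueue root, ledger, index → queue [auth, shard, front, mirror, relay, leaf, root, ledger, index]
Visit auth; enqueue broker, core → queue [shard, front, mirror, relay, leaf, root, ledger, index, broker, core]
Visit shard → queue [front, mirror, relay, leaf, root, ledger, index, broker, core]
Visit front; enqueue agent → queue [mirror, relay, leaf, root, ledger, index, broker, core, agent]
Visit mirror → queue [relay, leaf, root, ledger, index, broker, core, agent]
Visit relay → queue [leaf, root, ledger, index, broker, core, agent]
Visit leaf; enqueue store → queue [root, ledger, index, broker, core, agent, store]
Visit root → queue [ledger, index, broker, core, agent, store]
Visit ledger → queue [index, broker, core, agent, store]
Visit index → queue [broker, core, agent, store]
Visit broker → queue [core, agent, store]
Visit core → queue [agent, store]
Visit agent → queue [store]
Visit store → queue []

Visit order: gate, bridge, ingest, auth, shard, front, mirror, relay, leaf, root, ledger, index, broker, core, agent, store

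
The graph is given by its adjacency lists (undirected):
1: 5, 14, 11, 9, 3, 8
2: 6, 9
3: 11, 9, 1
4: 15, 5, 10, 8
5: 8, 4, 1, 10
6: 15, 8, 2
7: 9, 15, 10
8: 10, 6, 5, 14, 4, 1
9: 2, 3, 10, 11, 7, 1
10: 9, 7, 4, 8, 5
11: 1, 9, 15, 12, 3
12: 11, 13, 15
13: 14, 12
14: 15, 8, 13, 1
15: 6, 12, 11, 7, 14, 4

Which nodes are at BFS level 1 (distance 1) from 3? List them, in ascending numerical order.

Level 0: 3
Level 1: 1, 9, 11
Level 2: 2, 5, 7, 8, 10, 12, 14, 15
Level 3: 4, 6, 13

1, 9, 11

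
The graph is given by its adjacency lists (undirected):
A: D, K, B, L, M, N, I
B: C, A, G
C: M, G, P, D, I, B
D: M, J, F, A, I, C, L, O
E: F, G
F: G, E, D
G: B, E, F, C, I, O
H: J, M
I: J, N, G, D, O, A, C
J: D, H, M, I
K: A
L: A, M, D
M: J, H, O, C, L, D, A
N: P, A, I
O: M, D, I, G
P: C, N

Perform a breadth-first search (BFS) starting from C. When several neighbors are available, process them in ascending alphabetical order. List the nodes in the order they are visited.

Visit C; enqueue B, D, G, I, M, P → queue [B, D, G, I, M, P]
Visit B; enqueue A → queue [D, G, I, M, P, A]
Visit D; enqueue F, J, L, O → queue [G, I, M, P, A, F, J, L, O]
Visit G; enqueue E → queue [I, M, P, A, F, J, L, O, E]
Visit I; enqueue N → queue [M, P, A, F, J, L, O, E, N]
Visit M; enqueue H → queue [P, A, F, J, L, O, E, N, H]
Visit P → queue [A, F, J, L, O, E, N, H]
Visit A; enqueue K → queue [F, J, L, O, E, N, H, K]
Visit F → queue [J, L, O, E, N, H, K]
Visit J → queue [L, O, E, N, H, K]
Visit L → queue [O, E, N, H, K]
Visit O → queue [E, N, H, K]
Visit E → queue [N, H, K]
Visit N → queue [H, K]
Visit H → queue [K]
Visit K → queue []

C -> B -> D -> G -> I -> M -> P -> A -> F -> J -> L -> O -> E -> N -> H -> K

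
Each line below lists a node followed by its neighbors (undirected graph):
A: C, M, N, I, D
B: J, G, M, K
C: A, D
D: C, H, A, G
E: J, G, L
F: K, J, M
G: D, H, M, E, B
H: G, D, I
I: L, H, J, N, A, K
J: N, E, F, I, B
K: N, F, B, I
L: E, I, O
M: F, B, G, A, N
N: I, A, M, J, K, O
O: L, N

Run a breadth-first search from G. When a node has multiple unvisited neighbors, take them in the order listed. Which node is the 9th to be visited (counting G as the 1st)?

I

Visit G; enqueue D, H, M, E, B → queue [D, H, M, E, B]
Visit D; enqueue C, A → queue [H, M, E, B, C, A]
Visit H; enqueue I → queue [M, E, B, C, A, I]
Visit M; enqueue F, N → queue [E, B, C, A, I, F, N]
Visit E; enqueue J, L → queue [B, C, A, I, F, N, J, L]
Visit B; enqueue K → queue [C, A, I, F, N, J, L, K]
Visit C → queue [A, I, F, N, J, L, K]
Visit A → queue [I, F, N, J, L, K]
Visit I → queue [F, N, J, L, K]
Visit F → queue [N, J, L, K]
Visit N; enqueue O → queue [J, L, K, O]
Visit J → queue [L, K, O]
Visit L → queue [K, O]
Visit K → queue [O]
Visit O → queue []

Visit order: G, D, H, M, E, B, C, A, I, F, N, J, L, K, O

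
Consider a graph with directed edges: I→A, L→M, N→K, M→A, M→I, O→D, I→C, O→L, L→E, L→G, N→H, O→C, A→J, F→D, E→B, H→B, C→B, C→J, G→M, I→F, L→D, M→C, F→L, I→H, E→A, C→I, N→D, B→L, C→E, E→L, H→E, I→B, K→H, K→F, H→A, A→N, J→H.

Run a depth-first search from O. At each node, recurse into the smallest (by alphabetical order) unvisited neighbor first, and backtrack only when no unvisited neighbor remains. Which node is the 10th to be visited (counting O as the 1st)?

N

Visit O
O → C
C → B
B → L
L → D
L → E
E → A
A → J
J → H
A → N
N → K
K → F
L → G
G → M
M → I

Visit order: O, C, B, L, D, E, A, J, H, N, K, F, G, M, I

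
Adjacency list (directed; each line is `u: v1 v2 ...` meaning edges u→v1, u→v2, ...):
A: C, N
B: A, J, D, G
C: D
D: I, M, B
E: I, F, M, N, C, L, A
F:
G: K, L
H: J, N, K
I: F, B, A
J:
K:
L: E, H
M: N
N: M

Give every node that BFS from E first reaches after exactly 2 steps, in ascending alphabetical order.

Level 0: E
Level 1: A, C, F, I, L, M, N
Level 2: B, D, H
Level 3: G, J, K

B, D, H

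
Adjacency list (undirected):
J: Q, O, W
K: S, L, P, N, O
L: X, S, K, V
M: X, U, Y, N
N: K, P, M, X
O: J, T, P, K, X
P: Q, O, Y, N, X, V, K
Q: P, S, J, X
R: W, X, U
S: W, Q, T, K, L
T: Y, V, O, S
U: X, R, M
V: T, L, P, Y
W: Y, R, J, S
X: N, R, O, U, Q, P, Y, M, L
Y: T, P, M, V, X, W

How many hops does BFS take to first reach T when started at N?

3

Level 0: N
Level 1: K, M, P, X
Level 2: L, O, Q, R, S, U, V, Y
Level 3: J, T, W
T first appears at level 3.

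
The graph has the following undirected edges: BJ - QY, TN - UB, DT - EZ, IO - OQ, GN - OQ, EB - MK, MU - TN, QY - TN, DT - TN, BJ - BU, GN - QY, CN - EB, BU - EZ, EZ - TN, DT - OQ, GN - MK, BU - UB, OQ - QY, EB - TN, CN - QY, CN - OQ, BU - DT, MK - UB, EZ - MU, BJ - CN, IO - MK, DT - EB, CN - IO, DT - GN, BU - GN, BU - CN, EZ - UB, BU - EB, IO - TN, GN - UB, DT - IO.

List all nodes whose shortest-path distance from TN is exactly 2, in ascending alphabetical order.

BJ, BU, CN, GN, MK, OQ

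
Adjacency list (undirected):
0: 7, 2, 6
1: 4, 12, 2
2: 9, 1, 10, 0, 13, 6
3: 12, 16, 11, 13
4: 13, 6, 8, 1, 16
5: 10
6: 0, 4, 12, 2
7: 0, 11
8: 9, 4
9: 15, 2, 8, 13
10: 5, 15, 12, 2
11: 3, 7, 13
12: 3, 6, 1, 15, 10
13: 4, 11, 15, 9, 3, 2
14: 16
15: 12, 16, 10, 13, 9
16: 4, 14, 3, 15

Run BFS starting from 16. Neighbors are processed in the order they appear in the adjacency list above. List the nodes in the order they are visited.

16, 4, 14, 3, 15, 13, 6, 8, 1, 12, 11, 10, 9, 2, 0, 7, 5

Visit 16; enqueue 4, 14, 3, 15 → queue [4, 14, 3, 15]
Visit 4; enqueue 13, 6, 8, 1 → queue [14, 3, 15, 13, 6, 8, 1]
Visit 14 → queue [3, 15, 13, 6, 8, 1]
Visit 3; enqueue 12, 11 → queue [15, 13, 6, 8, 1, 12, 11]
Visit 15; enqueue 10, 9 → queue [13, 6, 8, 1, 12, 11, 10, 9]
Visit 13; enqueue 2 → queue [6, 8, 1, 12, 11, 10, 9, 2]
Visit 6; enqueue 0 → queue [8, 1, 12, 11, 10, 9, 2, 0]
Visit 8 → queue [1, 12, 11, 10, 9, 2, 0]
Visit 1 → queue [12, 11, 10, 9, 2, 0]
Visit 12 → queue [11, 10, 9, 2, 0]
Visit 11; enqueue 7 → queue [10, 9, 2, 0, 7]
Visit 10; enqueue 5 → queue [9, 2, 0, 7, 5]
Visit 9 → queue [2, 0, 7, 5]
Visit 2 → queue [0, 7, 5]
Visit 0 → queue [7, 5]
Visit 7 → queue [5]
Visit 5 → queue []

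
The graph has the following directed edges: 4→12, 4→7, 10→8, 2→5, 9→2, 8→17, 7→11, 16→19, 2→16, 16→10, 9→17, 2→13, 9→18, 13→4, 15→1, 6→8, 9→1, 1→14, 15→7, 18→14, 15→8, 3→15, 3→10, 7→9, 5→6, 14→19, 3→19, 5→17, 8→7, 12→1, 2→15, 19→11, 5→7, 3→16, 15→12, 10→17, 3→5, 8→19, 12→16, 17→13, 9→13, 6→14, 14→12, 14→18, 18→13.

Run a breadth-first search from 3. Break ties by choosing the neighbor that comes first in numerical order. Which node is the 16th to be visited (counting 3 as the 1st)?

13

Visit 3; enqueue 5, 10, 15, 16, 19 → queue [5, 10, 15, 16, 19]
Visit 5; enqueue 6, 7, 17 → queue [10, 15, 16, 19, 6, 7, 17]
Visit 10; enqueue 8 → queue [15, 16, 19, 6, 7, 17, 8]
Visit 15; enqueue 1, 12 → queue [16, 19, 6, 7, 17, 8, 1, 12]
Visit 16 → queue [19, 6, 7, 17, 8, 1, 12]
Visit 19; enqueue 11 → queue [6, 7, 17, 8, 1, 12, 11]
Visit 6; enqueue 14 → queue [7, 17, 8, 1, 12, 11, 14]
Visit 7; enqueue 9 → queue [17, 8, 1, 12, 11, 14, 9]
Visit 17; enqueue 13 → queue [8, 1, 12, 11, 14, 9, 13]
Visit 8 → queue [1, 12, 11, 14, 9, 13]
Visit 1 → queue [12, 11, 14, 9, 13]
Visit 12 → queue [11, 14, 9, 13]
Visit 11 → queue [14, 9, 13]
Visit 14; enqueue 18 → queue [9, 13, 18]
Visit 9; enqueue 2 → queue [13, 18, 2]
Visit 13; enqueue 4 → queue [18, 2, 4]
Visit 18 → queue [2, 4]
Visit 2 → queue [4]
Visit 4 → queue []

Visit order: 3, 5, 10, 15, 16, 19, 6, 7, 17, 8, 1, 12, 11, 14, 9, 13, 18, 2, 4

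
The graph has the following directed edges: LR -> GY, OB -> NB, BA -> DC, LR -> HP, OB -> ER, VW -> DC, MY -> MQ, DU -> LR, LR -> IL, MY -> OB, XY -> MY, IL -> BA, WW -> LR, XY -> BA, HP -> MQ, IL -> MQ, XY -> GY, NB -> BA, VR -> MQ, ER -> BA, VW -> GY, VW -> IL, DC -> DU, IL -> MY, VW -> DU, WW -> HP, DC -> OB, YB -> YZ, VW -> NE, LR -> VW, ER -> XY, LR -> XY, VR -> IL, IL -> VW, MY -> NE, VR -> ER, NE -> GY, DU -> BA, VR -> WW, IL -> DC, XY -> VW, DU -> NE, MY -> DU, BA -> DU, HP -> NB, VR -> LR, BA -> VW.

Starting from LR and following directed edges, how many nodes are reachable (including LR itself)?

BFS from LR visits: LR, GY, HP, IL, VW, XY, MQ, NB, BA, DC, MY, DU, NE, OB, ER
Reachable nodes: 15 of 19 total.

15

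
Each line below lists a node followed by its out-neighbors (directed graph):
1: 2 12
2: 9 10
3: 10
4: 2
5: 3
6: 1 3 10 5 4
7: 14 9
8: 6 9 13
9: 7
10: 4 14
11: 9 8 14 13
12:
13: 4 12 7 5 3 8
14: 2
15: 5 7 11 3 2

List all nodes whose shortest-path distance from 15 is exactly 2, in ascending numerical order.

Level 0: 15
Level 1: 2, 3, 5, 7, 11
Level 2: 8, 9, 10, 13, 14
Level 3: 4, 6, 12
Level 4: 1

8, 9, 10, 13, 14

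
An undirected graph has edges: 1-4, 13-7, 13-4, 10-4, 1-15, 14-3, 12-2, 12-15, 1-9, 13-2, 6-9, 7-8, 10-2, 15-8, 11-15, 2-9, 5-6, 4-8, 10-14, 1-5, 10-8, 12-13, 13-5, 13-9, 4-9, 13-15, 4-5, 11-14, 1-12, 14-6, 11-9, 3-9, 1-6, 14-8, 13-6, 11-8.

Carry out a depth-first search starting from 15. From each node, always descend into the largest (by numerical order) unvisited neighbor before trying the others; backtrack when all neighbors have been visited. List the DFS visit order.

15, 13, 12, 2, 10, 14, 11, 9, 6, 5, 4, 8, 7, 1, 3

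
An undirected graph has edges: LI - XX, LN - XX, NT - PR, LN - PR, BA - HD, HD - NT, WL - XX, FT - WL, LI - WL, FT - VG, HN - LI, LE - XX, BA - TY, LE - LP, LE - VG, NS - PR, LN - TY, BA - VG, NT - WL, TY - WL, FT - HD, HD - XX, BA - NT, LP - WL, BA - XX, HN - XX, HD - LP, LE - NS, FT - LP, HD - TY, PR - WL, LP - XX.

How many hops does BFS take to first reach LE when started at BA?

2

Level 0: BA
Level 1: HD, NT, TY, VG, XX
Level 2: FT, HN, LE, LI, LN, LP, PR, WL
Level 3: NS
LE first appears at level 2.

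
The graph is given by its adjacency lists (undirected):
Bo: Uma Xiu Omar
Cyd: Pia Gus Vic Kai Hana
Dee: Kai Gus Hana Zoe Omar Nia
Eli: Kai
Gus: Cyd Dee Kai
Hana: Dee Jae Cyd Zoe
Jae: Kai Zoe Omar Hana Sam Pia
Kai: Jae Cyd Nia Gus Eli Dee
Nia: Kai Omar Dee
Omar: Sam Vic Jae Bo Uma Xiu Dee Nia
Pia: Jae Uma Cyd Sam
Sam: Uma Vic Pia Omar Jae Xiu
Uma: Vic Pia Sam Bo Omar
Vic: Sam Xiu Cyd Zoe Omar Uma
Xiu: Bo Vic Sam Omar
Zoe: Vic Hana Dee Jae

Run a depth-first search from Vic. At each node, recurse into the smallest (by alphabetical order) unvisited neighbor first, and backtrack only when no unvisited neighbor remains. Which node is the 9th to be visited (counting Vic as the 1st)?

Visit Vic
Vic → Cyd
Cyd → Gus
Gus → Dee
Dee → Hana
Hana → Jae
Jae → Kai
Kai → Eli
Kai → Nia
Nia → Omar
Omar → Bo
Bo → Uma
Uma → Pia
Pia → Sam
Sam → Xiu
Jae → Zoe

Visit order: Vic, Cyd, Gus, Dee, Hana, Jae, Kai, Eli, Nia, Omar, Bo, Uma, Pia, Sam, Xiu, Zoe

Nia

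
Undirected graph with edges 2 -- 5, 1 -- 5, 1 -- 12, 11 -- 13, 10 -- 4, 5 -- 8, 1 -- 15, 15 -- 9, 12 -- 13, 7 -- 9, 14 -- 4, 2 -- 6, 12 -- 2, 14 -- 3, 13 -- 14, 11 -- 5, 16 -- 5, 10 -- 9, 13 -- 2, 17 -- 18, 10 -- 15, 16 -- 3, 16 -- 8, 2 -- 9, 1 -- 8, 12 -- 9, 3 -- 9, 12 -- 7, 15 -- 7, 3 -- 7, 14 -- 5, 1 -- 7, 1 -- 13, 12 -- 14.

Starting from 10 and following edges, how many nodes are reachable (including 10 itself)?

BFS from 10 visits: 10, 15, 9, 4, 7, 1, 12, 3, 2, 14, 13, 8, 5, 16, 6, 11
Reachable nodes: 16 of 18 total.

16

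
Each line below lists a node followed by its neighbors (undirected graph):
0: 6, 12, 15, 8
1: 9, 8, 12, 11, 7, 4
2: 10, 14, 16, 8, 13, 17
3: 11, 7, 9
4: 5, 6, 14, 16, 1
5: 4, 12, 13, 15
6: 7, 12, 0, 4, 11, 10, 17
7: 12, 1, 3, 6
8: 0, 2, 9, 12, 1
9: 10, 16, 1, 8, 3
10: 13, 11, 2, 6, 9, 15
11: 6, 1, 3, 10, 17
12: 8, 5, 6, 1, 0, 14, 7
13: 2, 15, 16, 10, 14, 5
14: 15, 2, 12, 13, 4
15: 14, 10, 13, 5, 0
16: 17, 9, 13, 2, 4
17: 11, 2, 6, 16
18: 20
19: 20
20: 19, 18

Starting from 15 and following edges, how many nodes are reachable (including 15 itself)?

18

BFS from 15 visits: 15, 14, 13, 10, 5, 0, 12, 4, 2, 16, 11, 9, 6, 8, 7, 1, 17, 3
Reachable nodes: 18 of 21 total.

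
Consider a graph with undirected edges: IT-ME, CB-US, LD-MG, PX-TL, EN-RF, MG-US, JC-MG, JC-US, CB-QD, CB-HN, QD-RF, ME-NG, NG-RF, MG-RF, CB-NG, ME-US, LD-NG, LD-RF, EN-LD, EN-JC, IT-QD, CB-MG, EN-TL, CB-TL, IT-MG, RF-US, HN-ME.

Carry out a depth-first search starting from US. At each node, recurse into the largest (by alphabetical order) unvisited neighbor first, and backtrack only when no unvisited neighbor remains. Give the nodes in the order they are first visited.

US → RF → QD → IT → MG → LD → NG → ME → HN → CB → TL → PX → EN → JC

Visit US
US → RF
RF → QD
QD → IT
IT → MG
MG → LD
LD → NG
NG → ME
ME → HN
HN → CB
CB → TL
TL → PX
TL → EN
EN → JC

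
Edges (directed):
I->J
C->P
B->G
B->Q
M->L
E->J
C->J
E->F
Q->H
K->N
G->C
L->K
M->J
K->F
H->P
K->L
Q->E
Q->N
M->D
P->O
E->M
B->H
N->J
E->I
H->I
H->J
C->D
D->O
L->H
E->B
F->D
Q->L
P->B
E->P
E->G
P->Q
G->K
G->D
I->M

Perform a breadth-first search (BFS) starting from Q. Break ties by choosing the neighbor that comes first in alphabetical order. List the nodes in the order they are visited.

Visit Q; enqueue E, H, L, N → queue [E, H, L, N]
Visit E; enqueue B, F, G, I, J, M, P → queue [H, L, N, B, F, G, I, J, M, P]
Visit H → queue [L, N, B, F, G, I, J, M, P]
Visit L; enqueue K → queue [N, B, F, G, I, J, M, P, K]
Visit N → queue [B, F, G, I, J, M, P, K]
Visit B → queue [F, G, I, J, M, P, K]
Visit F; enqueue D → queue [G, I, J, M, P, K, D]
Visit G; enqueue C → queue [I, J, M, P, K, D, C]
Visit I → queue [J, M, P, K, D, C]
Visit J → queue [M, P, K, D, C]
Visit M → queue [P, K, D, C]
Visit P; enqueue O → queue [K, D, C, O]
Visit K → queue [D, C, O]
Visit D → queue [C, O]
Visit C → queue [O]
Visit O → queue []

Q, E, H, L, N, B, F, G, I, J, M, P, K, D, C, O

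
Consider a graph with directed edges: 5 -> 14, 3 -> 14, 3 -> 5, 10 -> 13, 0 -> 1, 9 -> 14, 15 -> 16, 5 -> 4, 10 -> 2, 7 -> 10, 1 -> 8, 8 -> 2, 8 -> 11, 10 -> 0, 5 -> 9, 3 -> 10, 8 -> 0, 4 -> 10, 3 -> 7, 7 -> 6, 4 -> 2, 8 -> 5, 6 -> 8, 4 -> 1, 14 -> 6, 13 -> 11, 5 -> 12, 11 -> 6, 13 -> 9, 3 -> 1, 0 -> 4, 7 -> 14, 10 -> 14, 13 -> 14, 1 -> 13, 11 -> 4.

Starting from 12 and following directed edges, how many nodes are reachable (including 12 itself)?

1

BFS from 12 visits: 12
Reachable nodes: 1 of 17 total.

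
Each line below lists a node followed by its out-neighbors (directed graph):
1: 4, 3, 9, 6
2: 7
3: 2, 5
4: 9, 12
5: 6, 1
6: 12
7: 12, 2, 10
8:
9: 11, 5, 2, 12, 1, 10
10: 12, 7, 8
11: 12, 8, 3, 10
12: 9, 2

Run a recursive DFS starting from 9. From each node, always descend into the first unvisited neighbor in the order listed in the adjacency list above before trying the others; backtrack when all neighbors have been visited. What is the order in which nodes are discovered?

Visit 9
9 → 11
11 → 12
12 → 2
2 → 7
7 → 10
10 → 8
11 → 3
3 → 5
5 → 6
5 → 1
1 → 4

9 → 11 → 12 → 2 → 7 → 10 → 8 → 3 → 5 → 6 → 1 → 4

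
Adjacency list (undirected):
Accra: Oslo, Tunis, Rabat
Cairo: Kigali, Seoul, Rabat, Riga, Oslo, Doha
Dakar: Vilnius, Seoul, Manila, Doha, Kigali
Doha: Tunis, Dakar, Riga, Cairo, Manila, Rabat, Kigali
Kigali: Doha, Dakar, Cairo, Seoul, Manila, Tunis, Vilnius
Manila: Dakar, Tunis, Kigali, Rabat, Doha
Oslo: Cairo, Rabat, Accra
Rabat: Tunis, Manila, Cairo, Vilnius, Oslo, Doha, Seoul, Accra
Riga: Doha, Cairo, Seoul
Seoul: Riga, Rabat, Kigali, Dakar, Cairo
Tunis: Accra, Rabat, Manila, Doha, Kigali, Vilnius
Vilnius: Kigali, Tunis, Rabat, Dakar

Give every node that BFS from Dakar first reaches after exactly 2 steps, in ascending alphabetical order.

Cairo, Rabat, Riga, Tunis

Level 0: Dakar
Level 1: Doha, Kigali, Manila, Seoul, Vilnius
Level 2: Cairo, Rabat, Riga, Tunis
Level 3: Accra, Oslo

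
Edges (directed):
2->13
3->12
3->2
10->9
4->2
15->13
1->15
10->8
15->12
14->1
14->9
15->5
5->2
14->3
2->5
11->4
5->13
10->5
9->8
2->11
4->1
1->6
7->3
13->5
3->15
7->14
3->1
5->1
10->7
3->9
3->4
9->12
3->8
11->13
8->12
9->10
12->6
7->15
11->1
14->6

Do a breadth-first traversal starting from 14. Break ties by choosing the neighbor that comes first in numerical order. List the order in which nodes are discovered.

Visit 14; enqueue 1, 3, 6, 9 → queue [1, 3, 6, 9]
Visit 1; enqueue 15 → queue [3, 6, 9, 15]
Visit 3; enqueue 2, 4, 8, 12 → queue [6, 9, 15, 2, 4, 8, 12]
Visit 6 → queue [9, 15, 2, 4, 8, 12]
Visit 9; enqueue 10 → queue [15, 2, 4, 8, 12, 10]
Visit 15; enqueue 5, 13 → queue [2, 4, 8, 12, 10, 5, 13]
Visit 2; enqueue 11 → queue [4, 8, 12, 10, 5, 13, 11]
Visit 4 → queue [8, 12, 10, 5, 13, 11]
Visit 8 → queue [12, 10, 5, 13, 11]
Visit 12 → queue [10, 5, 13, 11]
Visit 10; enqueue 7 → queue [5, 13, 11, 7]
Visit 5 → queue [13, 11, 7]
Visit 13 → queue [11, 7]
Visit 11 → queue [7]
Visit 7 → queue []

14, 1, 3, 6, 9, 15, 2, 4, 8, 12, 10, 5, 13, 11, 7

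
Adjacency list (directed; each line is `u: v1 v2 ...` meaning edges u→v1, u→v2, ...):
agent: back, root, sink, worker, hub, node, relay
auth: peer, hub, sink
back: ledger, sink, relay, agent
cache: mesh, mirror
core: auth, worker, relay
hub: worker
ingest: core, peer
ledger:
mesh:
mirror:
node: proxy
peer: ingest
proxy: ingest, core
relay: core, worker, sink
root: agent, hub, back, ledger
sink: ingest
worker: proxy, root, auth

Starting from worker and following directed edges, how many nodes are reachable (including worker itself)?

14

BFS from worker visits: worker, proxy, root, auth, ingest, core, agent, hub, back, ledger, peer, sink, relay, node
Reachable nodes: 14 of 17 total.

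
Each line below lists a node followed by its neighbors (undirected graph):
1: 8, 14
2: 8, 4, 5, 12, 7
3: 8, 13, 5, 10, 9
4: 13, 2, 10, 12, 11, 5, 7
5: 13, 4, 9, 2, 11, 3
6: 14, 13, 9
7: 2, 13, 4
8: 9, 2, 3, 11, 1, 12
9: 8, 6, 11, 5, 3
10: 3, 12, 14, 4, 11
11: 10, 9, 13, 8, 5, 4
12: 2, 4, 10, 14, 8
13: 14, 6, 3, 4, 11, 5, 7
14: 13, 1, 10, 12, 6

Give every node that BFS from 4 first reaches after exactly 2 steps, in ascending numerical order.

3, 6, 8, 9, 14

Level 0: 4
Level 1: 2, 5, 7, 10, 11, 12, 13
Level 2: 3, 6, 8, 9, 14
Level 3: 1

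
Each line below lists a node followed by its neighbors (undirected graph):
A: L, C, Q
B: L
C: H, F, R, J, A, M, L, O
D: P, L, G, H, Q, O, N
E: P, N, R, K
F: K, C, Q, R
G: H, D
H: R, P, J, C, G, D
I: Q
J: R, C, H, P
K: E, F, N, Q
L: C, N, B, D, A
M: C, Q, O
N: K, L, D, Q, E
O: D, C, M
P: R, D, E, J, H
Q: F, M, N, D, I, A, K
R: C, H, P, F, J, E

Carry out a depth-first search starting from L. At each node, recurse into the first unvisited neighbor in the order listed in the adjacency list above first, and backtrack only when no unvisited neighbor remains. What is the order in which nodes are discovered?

Visit L
L → C
C → H
H → R
R → P
P → D
D → G
D → Q
Q → F
F → K
K → E
E → N
Q → M
M → O
Q → I
Q → A
P → J
L → B

L C H R P D G Q F K E N M O I A J B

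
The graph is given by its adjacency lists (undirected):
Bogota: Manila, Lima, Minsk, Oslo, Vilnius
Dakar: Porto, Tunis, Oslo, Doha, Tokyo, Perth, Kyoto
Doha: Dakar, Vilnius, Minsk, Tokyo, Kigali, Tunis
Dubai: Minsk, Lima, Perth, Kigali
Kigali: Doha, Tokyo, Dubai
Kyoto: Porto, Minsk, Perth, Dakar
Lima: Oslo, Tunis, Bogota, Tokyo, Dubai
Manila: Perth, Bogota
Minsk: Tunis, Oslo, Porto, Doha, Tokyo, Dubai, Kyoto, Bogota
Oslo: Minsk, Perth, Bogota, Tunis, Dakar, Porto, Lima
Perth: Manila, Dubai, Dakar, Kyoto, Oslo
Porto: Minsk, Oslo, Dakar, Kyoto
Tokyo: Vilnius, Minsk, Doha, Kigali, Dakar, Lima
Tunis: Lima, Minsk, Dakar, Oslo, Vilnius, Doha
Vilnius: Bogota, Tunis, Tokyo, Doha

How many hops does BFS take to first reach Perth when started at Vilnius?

3

Level 0: Vilnius
Level 1: Bogota, Doha, Tokyo, Tunis
Level 2: Dakar, Kigali, Lima, Manila, Minsk, Oslo
Level 3: Dubai, Kyoto, Perth, Porto
Perth first appears at level 3.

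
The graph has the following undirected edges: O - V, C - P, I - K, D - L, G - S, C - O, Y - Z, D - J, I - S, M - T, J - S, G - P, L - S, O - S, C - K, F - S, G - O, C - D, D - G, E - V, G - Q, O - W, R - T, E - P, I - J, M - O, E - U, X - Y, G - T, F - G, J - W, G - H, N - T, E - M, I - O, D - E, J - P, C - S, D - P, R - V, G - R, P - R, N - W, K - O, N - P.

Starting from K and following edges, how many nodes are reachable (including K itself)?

21

BFS from K visits: K, O, I, C, W, V, S, M, G, J, P, D, N, R, E, L, F, T, Q, H, U
Reachable nodes: 21 of 24 total.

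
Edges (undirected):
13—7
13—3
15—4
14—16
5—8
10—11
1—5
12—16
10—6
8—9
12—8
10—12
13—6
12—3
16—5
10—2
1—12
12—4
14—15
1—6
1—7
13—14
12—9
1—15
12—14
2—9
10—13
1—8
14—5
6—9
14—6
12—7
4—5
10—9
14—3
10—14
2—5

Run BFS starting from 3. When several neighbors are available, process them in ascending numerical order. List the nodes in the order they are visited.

Visit 3; enqueue 12, 13, 14 → queue [12, 13, 14]
Visit 12; enqueue 1, 4, 7, 8, 9, 10, 16 → queue [13, 14, 1, 4, 7, 8, 9, 10, 16]
Visit 13; enqueue 6 → queue [14, 1, 4, 7, 8, 9, 10, 16, 6]
Visit 14; enqueue 5, 15 → queue [1, 4, 7, 8, 9, 10, 16, 6, 5, 15]
Visit 1 → queue [4, 7, 8, 9, 10, 16, 6, 5, 15]
Visit 4 → queue [7, 8, 9, 10, 16, 6, 5, 15]
Visit 7 → queue [8, 9, 10, 16, 6, 5, 15]
Visit 8 → queue [9, 10, 16, 6, 5, 15]
Visit 9; enqueue 2 → queue [10, 16, 6, 5, 15, 2]
Visit 10; enqueue 11 → queue [16, 6, 5, 15, 2, 11]
Visit 16 → queue [6, 5, 15, 2, 11]
Visit 6 → queue [5, 15, 2, 11]
Visit 5 → queue [15, 2, 11]
Visit 15 → queue [2, 11]
Visit 2 → queue [11]
Visit 11 → queue []

3, 12, 13, 14, 1, 4, 7, 8, 9, 10, 16, 6, 5, 15, 2, 11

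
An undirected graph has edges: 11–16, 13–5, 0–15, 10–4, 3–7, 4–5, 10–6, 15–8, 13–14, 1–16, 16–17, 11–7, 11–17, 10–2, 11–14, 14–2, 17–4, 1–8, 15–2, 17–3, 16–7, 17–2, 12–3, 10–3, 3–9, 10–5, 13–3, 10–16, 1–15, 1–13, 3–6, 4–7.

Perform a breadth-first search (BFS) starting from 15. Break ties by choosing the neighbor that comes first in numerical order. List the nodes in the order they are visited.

15 → 0 → 1 → 2 → 8 → 13 → 16 → 10 → 14 → 17 → 3 → 5 → 7 → 11 → 4 → 6 → 9 → 12

Visit 15; enqueue 0, 1, 2, 8 → queue [0, 1, 2, 8]
Visit 0 → queue [1, 2, 8]
Visit 1; enqueue 13, 16 → queue [2, 8, 13, 16]
Visit 2; enqueue 10, 14, 17 → queue [8, 13, 16, 10, 14, 17]
Visit 8 → queue [13, 16, 10, 14, 17]
Visit 13; enqueue 3, 5 → queue [16, 10, 14, 17, 3, 5]
Visit 16; enqueue 7, 11 → queue [10, 14, 17, 3, 5, 7, 11]
Visit 10; enqueue 4, 6 → queue [14, 17, 3, 5, 7, 11, 4, 6]
Visit 14 → queue [17, 3, 5, 7, 11, 4, 6]
Visit 17 → queue [3, 5, 7, 11, 4, 6]
Visit 3; enqueue 9, 12 → queue [5, 7, 11, 4, 6, 9, 12]
Visit 5 → queue [7, 11, 4, 6, 9, 12]
Visit 7 → queue [11, 4, 6, 9, 12]
Visit 11 → queue [4, 6, 9, 12]
Visit 4 → queue [6, 9, 12]
Visit 6 → queue [9, 12]
Visit 9 → queue [12]
Visit 12 → queue []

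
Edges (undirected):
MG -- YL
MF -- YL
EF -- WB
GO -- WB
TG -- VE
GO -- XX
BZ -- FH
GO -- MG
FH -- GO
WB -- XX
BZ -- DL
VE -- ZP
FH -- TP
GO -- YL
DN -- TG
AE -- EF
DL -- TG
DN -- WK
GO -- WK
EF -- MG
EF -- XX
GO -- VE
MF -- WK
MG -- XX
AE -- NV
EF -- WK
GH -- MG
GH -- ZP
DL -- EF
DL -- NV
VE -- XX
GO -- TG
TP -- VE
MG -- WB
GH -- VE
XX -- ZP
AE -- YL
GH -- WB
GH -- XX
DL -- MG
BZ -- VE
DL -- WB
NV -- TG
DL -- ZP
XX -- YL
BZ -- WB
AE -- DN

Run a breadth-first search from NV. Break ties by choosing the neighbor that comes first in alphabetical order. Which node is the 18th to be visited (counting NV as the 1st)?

GH

Visit NV; enqueue AE, DL, TG → queue [AE, DL, TG]
Visit AE; enqueue DN, EF, YL → queue [DL, TG, DN, EF, YL]
Visit DL; enqueue BZ, MG, WB, ZP → queue [TG, DN, EF, YL, BZ, MG, WB, ZP]
Visit TG; enqueue GO, VE → queue [DN, EF, YL, BZ, MG, WB, ZP, GO, VE]
Visit DN; enqueue WK → queue [EF, YL, BZ, MG, WB, ZP, GO, VE, WK]
Visit EF; enqueue XX → queue [YL, BZ, MG, WB, ZP, GO, VE, WK, XX]
Visit YL; enqueue MF → queue [BZ, MG, WB, ZP, GO, VE, WK, XX, MF]
Visit BZ; enqueue FH → queue [MG, WB, ZP, GO, VE, WK, XX, MF, FH]
Visit MG; enqueue GH → queue [WB, ZP, GO, VE, WK, XX, MF, FH, GH]
Visit WB → queue [ZP, GO, VE, WK, XX, MF, FH, GH]
Visit ZP → queue [GO, VE, WK, XX, MF, FH, GH]
Visit GO → queue [VE, WK, XX, MF, FH, GH]
Visit VE; enqueue TP → queue [WK, XX, MF, FH, GH, TP]
Visit WK → queue [XX, MF, FH, GH, TP]
Visit XX → queue [MF, FH, GH, TP]
Visit MF → queue [FH, GH, TP]
Visit FH → queue [GH, TP]
Visit GH → queue [TP]
Visit TP → queue []

Visit order: NV, AE, DL, TG, DN, EF, YL, BZ, MG, WB, ZP, GO, VE, WK, XX, MF, FH, GH, TP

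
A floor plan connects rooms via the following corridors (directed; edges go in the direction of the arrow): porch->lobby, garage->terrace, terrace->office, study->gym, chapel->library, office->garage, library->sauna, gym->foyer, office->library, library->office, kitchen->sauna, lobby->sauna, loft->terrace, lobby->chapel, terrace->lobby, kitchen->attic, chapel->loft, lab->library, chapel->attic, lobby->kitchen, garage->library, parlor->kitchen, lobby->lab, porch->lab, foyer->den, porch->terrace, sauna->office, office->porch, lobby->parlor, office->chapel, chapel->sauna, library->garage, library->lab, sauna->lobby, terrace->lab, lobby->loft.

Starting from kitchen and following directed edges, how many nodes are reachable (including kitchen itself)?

13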